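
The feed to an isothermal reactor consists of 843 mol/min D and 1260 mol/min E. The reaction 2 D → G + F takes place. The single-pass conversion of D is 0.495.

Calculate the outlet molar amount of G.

D reacted = 0.495 × 843 = 417.3 mol/min; ν_D = −2, so ξ = 417.3/2 = 208.6 mol/min.
Outlet amounts (n = n₀ + ν ξ):
  D: 843 − 2(208.6) = 425.7
  G: 0 + 1(208.6) = 208.6
  F: 0 + 1(208.6) = 208.6
  E: 1260 (inert)

209 mol/min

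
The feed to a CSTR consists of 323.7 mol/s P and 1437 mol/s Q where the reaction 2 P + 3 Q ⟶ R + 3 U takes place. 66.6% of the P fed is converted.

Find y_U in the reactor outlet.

P reacted = 0.666 × 323.7 = 215.6 mol/s; ν_P = −2, so ξ = 215.6/2 = 107.8 mol/s.
Outlet amounts (n = n₀ + ν ξ):
  P: 323.7 − 2(107.8) = 108.1
  Q: 1437 − 3(107.8) = 1114
  R: 0 + 1(107.8) = 107.8
  U: 0 + 3(107.8) = 323.4
Total out = 1653 mol/s; y_U = 323.4 / 1653 = 0.1956.

0.196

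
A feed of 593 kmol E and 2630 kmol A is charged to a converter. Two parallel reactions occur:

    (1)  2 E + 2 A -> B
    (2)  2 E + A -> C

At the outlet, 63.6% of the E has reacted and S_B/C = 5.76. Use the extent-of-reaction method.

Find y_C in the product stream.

Conversion of E: E consumed = 0.636 × 593 = 377.1 kmol = 2ξ₁ + 2ξ₂.
Selectivity: 1ξ₁ / (1ξ₂) = 5.76 → ξ₁ = 5.76 ξ₂.
Substitute: (2·5.76 + 2) ξ₂ = 377.1 → ξ₂ = 27.9 kmol, ξ₁ = 160.7 kmol.
Outlet amounts (n = n₀ + Σ ν·ξ):
  E: 593 − 2(160.7) − 2(27.9) = 215.9
  A: 2630 − 2(160.7) − 1(27.9) = 2281
  B: 0 + 1(160.7) = 160.7
  C: 0 + 1(27.9) = 27.9
Total out = 2685 kmol; y_C = 27.9 / 2685 = 0.01039.

0.0104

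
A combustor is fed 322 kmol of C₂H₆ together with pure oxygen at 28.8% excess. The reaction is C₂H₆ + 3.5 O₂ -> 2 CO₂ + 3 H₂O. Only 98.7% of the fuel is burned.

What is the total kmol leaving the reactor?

Stoichiometric O₂ = 3.5 × 322 = 1127 kmol; O₂ fed = 1127 × 1.288 = 1452 kmol.
Fuel reacted = 0.987 × 322 → ξ = 317.8 kmol.
Outlet (n = n₀ + ν ξ):
  C₂H₆: 322 − 1(317.8) = 4.186
  O₂: 1452 − 3.5(317.8) = 339.2
  CO₂: 0 + 2(317.8) = 635.6
  H₂O: 0 + 3(317.8) = 953.4
Total out = 4.186 + 339.2 + 635.6 + 953.4 = 1932 kmol.

1930 kmol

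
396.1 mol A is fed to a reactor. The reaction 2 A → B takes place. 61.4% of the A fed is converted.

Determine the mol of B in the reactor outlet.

122 mol

A reacted = 0.614 × 396.1 = 243.2 mol; ν_A = −2, so ξ = 243.2/2 = 121.6 mol.
Outlet amounts (n = n₀ + ν ξ):
  A: 396.1 − 2(121.6) = 152.9
  B: 0 + 1(121.6) = 121.6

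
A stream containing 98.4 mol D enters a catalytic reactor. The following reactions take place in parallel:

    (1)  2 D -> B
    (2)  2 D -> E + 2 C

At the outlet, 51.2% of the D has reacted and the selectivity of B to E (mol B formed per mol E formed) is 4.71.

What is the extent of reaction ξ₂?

Conversion of D: D consumed = 0.512 × 98.4 = 50.38 mol = 2ξ₁ + 2ξ₂.
Selectivity: 1ξ₁ / (1ξ₂) = 4.71 → ξ₁ = 4.71 ξ₂.
Substitute: (2·4.71 + 2) ξ₂ = 50.38 → ξ₂ = 4.412 mol, ξ₁ = 20.78 mol.
Outlet amounts (n = n₀ + Σ ν·ξ):
  D: 98.4 − 2(20.78) − 2(4.412) = 48.02
  B: 0 + 1(20.78) = 20.78
  E: 0 + 1(4.412) = 4.412
  C: 0 + 2(4.412) = 8.823

ξ₂ = 4.41 mol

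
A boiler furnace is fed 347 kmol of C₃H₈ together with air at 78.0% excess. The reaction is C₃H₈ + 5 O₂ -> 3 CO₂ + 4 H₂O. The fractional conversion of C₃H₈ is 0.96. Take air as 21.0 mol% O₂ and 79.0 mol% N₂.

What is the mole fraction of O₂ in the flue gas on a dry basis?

0.101

Stoichiometric O₂ = 5 × 347 = 1735 kmol; O₂ fed = 1735 × 1.780 = 3088 kmol.
N₂ fed = 3088 × 79/21 = 11620 kmol.
Fuel reacted = 0.96 × 347 → ξ = 333.1 kmol.
Outlet (n = n₀ + ν ξ):
  C₃H₈: 347 − 1(333.1) = 13.88
  O₂: 3088 − 5(333.1) = 1423
  N₂: 11620 (inert)
  CO₂: 0 + 3(333.1) = 999.4
  H₂O: 0 + 4(333.1) = 1332
Dry total = 14050 kmol; y_O₂ (dry) = 1423 / 14050 = 0.1012.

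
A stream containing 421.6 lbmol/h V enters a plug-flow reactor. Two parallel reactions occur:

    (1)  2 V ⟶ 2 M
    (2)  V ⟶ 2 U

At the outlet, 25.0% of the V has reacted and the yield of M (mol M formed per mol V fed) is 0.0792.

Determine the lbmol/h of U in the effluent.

144 lbmol/h

Yield of M: 2ξ₁ / 421.6 = 0.0792 → ξ₁ = 16.7 lbmol/h.
Conversion of V: 2ξ₁ + 1ξ₂ = 0.25 × 421.6 = 105.4 → ξ₂ = 72.01 lbmol/h.
Outlet amounts (n = n₀ + Σ ν·ξ):
  V: 421.6 − 2(16.7) − 1(72.01) = 316.2
  M: 0 + 2(16.7) = 33.39
  U: 0 + 2(72.01) = 144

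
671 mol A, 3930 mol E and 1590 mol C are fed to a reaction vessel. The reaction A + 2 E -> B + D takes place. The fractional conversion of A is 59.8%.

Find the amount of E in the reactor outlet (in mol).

3130 mol

A reacted = 0.598 × 671 = 401.3 mol; ν_A = −1, so ξ = 401.3/1 = 401.3 mol.
Outlet amounts (n = n₀ + ν ξ):
  A: 671 − 1(401.3) = 269.7
  E: 3930 − 2(401.3) = 3127
  B: 0 + 1(401.3) = 401.3
  D: 0 + 1(401.3) = 401.3
  C: 1590 (inert)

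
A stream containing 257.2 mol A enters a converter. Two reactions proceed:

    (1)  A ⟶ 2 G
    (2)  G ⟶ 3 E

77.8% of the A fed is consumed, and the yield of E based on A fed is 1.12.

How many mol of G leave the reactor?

304 mol

Conversion of A: A consumed = 1ξ₁ = 0.778 × 257.2 → ξ₁ = 200.1 mol.
Yield of E: 3ξ₂ / 257.2 = 1.12 → ξ₂ = 96.02 mol.
Outlet amounts (n = n₀ + Σ ν·ξ):
  A: 257.2 − 1(200.1) = 57.1
  G: 0 + 2(200.1) − 1(96.02) = 304.2
  E: 0 + 3(96.02) = 288.1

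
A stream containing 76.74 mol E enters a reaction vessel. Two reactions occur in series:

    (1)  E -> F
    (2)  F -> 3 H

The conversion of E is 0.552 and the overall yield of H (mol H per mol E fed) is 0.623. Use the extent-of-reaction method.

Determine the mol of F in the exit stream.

26.4 mol

Conversion of E: E consumed = 1ξ₁ = 0.552 × 76.74 → ξ₁ = 42.36 mol.
Yield of H: 3ξ₂ / 76.74 = 0.623 → ξ₂ = 15.94 mol.
Outlet amounts (n = n₀ + Σ ν·ξ):
  E: 76.74 − 1(42.36) = 34.38
  F: 0 + 1(42.36) − 1(15.94) = 26.42
  H: 0 + 3(15.94) = 47.81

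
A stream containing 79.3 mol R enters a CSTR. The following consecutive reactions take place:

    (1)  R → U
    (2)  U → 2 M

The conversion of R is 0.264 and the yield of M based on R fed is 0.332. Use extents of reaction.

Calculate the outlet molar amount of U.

7.77 mol

Conversion of R: R consumed = 1ξ₁ = 0.264 × 79.3 → ξ₁ = 20.94 mol.
Yield of M: 2ξ₂ / 79.3 = 0.332 → ξ₂ = 13.16 mol.
Outlet amounts (n = n₀ + Σ ν·ξ):
  R: 79.3 − 1(20.94) = 58.36
  U: 0 + 1(20.94) − 1(13.16) = 7.771
  M: 0 + 2(13.16) = 26.33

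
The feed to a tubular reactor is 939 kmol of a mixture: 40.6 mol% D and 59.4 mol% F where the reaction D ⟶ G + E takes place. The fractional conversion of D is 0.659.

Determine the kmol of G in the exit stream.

251 kmol

D reacted = 0.659 × 381.2 = 251.2 kmol; ν_D = −1, so ξ = 251.2/1 = 251.2 kmol.
Outlet amounts (n = n₀ + ν ξ):
  D: 381.2 − 1(251.2) = 130
  G: 0 + 1(251.2) = 251.2
  E: 0 + 1(251.2) = 251.2
  F: 557.8 (inert)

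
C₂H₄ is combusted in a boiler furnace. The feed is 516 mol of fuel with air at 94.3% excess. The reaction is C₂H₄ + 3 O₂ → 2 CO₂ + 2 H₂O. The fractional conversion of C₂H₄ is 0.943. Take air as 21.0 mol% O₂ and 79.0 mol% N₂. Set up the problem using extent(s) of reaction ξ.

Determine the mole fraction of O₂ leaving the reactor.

0.104

Stoichiometric O₂ = 3 × 516 = 1548 mol; O₂ fed = 1548 × 1.943 = 3008 mol.
N₂ fed = 3008 × 79/21 = 11310 mol.
Fuel reacted = 0.943 × 516 → ξ = 486.6 mol.
Outlet (n = n₀ + ν ξ):
  C₂H₄: 516 − 1(486.6) = 29.41
  O₂: 3008 − 3(486.6) = 1548
  N₂: 11310 (inert)
  CO₂: 0 + 2(486.6) = 973.2
  H₂O: 0 + 2(486.6) = 973.2
Total out = 14840 mol; y_O₂ = 1548 / 14840 = 0.1043.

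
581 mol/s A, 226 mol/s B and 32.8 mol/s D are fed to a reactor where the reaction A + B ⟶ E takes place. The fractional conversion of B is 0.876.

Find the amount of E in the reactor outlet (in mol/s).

198 mol/s

B reacted = 0.876 × 226 = 198 mol/s; ν_B = −1, so ξ = 198/1 = 198 mol/s.
Outlet amounts (n = n₀ + ν ξ):
  A: 581 − 1(198) = 383
  B: 226 − 1(198) = 28.02
  E: 0 + 1(198) = 198
  D: 32.8 (inert)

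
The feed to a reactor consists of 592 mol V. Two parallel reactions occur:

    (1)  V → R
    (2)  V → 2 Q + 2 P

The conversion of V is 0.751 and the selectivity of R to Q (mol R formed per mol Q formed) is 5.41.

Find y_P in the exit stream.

0.107

Conversion of V: V consumed = 0.751 × 592 = 444.6 mol = 1ξ₁ + 1ξ₂.
Selectivity: 1ξ₁ / (2ξ₂) = 5.41 → ξ₁ = 10.82 ξ₂.
Substitute: (1·10.82 + 1) ξ₂ = 444.6 → ξ₂ = 37.61 mol, ξ₁ = 407 mol.
Outlet amounts (n = n₀ + Σ ν·ξ):
  V: 592 − 1(407) − 1(37.61) = 147.4
  R: 0 + 1(407) = 407
  Q: 0 + 2(37.61) = 75.23
  P: 0 + 2(37.61) = 75.23
Total out = 704.8 mol; y_P = 75.23 / 704.8 = 0.1067.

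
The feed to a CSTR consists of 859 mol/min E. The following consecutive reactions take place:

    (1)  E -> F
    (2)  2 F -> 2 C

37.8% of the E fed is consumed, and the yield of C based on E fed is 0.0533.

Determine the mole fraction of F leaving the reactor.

0.325

Conversion of E: E consumed = 1ξ₁ = 0.378 × 859 → ξ₁ = 324.7 mol/min.
Yield of C: 2ξ₂ / 859 = 0.0533 → ξ₂ = 22.89 mol/min.
Outlet amounts (n = n₀ + Σ ν·ξ):
  E: 859 − 1(324.7) = 534.3
  F: 0 + 1(324.7) − 2(22.89) = 278.9
  C: 0 + 2(22.89) = 45.78
Total out = 859 mol/min; y_F = 278.9 / 859 = 0.3247.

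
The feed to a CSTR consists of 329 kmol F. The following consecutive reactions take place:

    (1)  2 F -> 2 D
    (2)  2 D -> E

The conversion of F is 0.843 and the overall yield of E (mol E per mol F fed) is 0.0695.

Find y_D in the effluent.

0.757

Conversion of F: F consumed = 2ξ₁ = 0.843 × 329 → ξ₁ = 138.7 kmol.
Yield of E: 1ξ₂ / 329 = 0.0695 → ξ₂ = 22.87 kmol.
Outlet amounts (n = n₀ + Σ ν·ξ):
  F: 329 − 2(138.7) = 51.65
  D: 0 + 2(138.7) − 2(22.87) = 231.6
  E: 0 + 1(22.87) = 22.87
Total out = 306.1 kmol; y_D = 231.6 / 306.1 = 0.7566.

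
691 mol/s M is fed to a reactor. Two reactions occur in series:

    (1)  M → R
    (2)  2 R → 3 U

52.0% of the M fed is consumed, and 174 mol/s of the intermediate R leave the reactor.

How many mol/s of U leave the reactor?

278 mol/s

Conversion of M: M consumed = 1ξ₁ = 0.52 × 691 → ξ₁ = 359.3 mol/s.
R balance: n_R = 0 + 1ξ₁ − 2ξ₂ = 174 → ξ₂ = (1·359.3 − 174)/2 = 92.66 mol/s.
Outlet amounts (n = n₀ + Σ ν·ξ):
  M: 691 − 1(359.3) = 331.7
  R: 0 + 1(359.3) − 2(92.66) = 174
  U: 0 + 3(92.66) = 278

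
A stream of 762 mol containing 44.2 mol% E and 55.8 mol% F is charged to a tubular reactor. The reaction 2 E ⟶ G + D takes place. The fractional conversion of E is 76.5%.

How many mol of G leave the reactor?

129 mol

E reacted = 0.765 × 336.8 = 257.7 mol; ν_E = −2, so ξ = 257.7/2 = 128.8 mol.
Outlet amounts (n = n₀ + ν ξ):
  E: 336.8 − 2(128.8) = 79.15
  G: 0 + 1(128.8) = 128.8
  D: 0 + 1(128.8) = 128.8
  F: 425.2 (inert)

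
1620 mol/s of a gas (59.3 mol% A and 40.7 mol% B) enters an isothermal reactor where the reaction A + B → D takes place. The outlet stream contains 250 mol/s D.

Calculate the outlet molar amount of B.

For D: n = n₀ + 1ξ → 250 = 0 + 1ξ, giving ξ = 250 mol/s.
Outlet amounts (n = n₀ + ν ξ):
  A: 960.7 − 1(250) = 710.7
  B: 659.3 − 1(250) = 409.3
  D: 0 + 1(250) = 250

409 mol/s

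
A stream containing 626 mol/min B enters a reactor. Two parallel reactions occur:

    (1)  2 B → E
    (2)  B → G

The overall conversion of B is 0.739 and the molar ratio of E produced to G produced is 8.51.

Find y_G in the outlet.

Conversion of B: B consumed = 0.739 × 626 = 462.6 mol/min = 2ξ₁ + 1ξ₂.
Selectivity: 1ξ₁ / (1ξ₂) = 8.51 → ξ₁ = 8.51 ξ₂.
Substitute: (2·8.51 + 1) ξ₂ = 462.6 → ξ₂ = 25.67 mol/min, ξ₁ = 218.5 mol/min.
Outlet amounts (n = n₀ + Σ ν·ξ):
  B: 626 − 2(218.5) − 1(25.67) = 163.4
  E: 0 + 1(218.5) = 218.5
  G: 0 + 1(25.67) = 25.67
Total out = 407.5 mol/min; y_G = 25.67 / 407.5 = 0.06299.

0.063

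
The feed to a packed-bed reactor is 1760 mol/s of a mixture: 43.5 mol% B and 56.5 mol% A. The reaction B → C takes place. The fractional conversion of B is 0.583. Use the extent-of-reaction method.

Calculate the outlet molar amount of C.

B reacted = 0.583 × 765.6 = 446.3 mol/s; ν_B = −1, so ξ = 446.3/1 = 446.3 mol/s.
Outlet amounts (n = n₀ + ν ξ):
  B: 765.6 − 1(446.3) = 319.3
  C: 0 + 1(446.3) = 446.3
  A: 994.4 (inert)

446 mol/s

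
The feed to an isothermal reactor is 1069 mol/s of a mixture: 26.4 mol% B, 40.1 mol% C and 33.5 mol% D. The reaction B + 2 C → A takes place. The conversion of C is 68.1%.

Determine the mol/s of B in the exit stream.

136 mol/s

C reacted = 0.681 × 428.7 = 291.9 mol/s; ν_C = −2, so ξ = 291.9/2 = 146 mol/s.
Outlet amounts (n = n₀ + ν ξ):
  B: 282.2 − 1(146) = 136.3
  C: 428.7 − 2(146) = 136.7
  A: 0 + 1(146) = 146
  D: 358.1 (inert)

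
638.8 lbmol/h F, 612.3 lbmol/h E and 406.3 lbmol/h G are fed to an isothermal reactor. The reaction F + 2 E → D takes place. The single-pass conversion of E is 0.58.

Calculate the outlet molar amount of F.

461 lbmol/h

E reacted = 0.58 × 612.3 = 355.1 lbmol/h; ν_E = −2, so ξ = 355.1/2 = 177.6 lbmol/h.
Outlet amounts (n = n₀ + ν ξ):
  F: 638.8 − 1(177.6) = 461.2
  E: 612.3 − 2(177.6) = 257.2
  D: 0 + 1(177.6) = 177.6
  G: 406.3 (inert)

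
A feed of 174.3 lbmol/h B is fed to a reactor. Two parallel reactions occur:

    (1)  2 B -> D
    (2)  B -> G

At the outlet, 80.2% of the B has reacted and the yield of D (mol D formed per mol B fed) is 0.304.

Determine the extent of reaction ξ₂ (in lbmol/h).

Yield of D: 1ξ₁ / 174.3 = 0.304 → ξ₁ = 52.99 lbmol/h.
Conversion of B: 2ξ₁ + 1ξ₂ = 0.802 × 174.3 = 139.8 → ξ₂ = 33.81 lbmol/h.
Outlet amounts (n = n₀ + Σ ν·ξ):
  B: 174.3 − 2(52.99) − 1(33.81) = 34.51
  D: 0 + 1(52.99) = 52.99
  G: 0 + 1(33.81) = 33.81

ξ₂ = 33.8 lbmol/h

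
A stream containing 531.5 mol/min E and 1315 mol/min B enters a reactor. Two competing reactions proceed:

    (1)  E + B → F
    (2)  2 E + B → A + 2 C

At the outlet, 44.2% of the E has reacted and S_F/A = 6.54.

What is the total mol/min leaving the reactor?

1670 mol/min

Conversion of E: E consumed = 0.442 × 531.5 = 234.9 mol/min = 1ξ₁ + 2ξ₂.
Selectivity: 1ξ₁ / (1ξ₂) = 6.54 → ξ₁ = 6.54 ξ₂.
Substitute: (1·6.54 + 2) ξ₂ = 234.9 → ξ₂ = 27.51 mol/min, ξ₁ = 179.9 mol/min.
Outlet amounts (n = n₀ + Σ ν·ξ):
  E: 531.5 − 1(179.9) − 2(27.51) = 296.6
  B: 1315 − 1(179.9) − 1(27.51) = 1108
  F: 0 + 1(179.9) = 179.9
  A: 0 + 1(27.51) = 27.51
  C: 0 + 2(27.51) = 55.02
Total out = 296.6 + 1108 + 179.9 + 27.51 + 55.02 = 1667 mol/min.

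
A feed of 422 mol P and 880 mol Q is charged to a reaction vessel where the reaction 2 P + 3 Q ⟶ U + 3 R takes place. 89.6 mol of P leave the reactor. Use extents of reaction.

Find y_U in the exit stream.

0.146

For P: n = n₀ − 2ξ → 89.6 = 422 − 2ξ, giving ξ = 166.2 mol.
Outlet amounts (n = n₀ + ν ξ):
  P: 422 − 2(166.2) = 89.6
  Q: 880 − 3(166.2) = 381.4
  U: 0 + 1(166.2) = 166.2
  R: 0 + 3(166.2) = 498.6
Total out = 1136 mol; y_U = 166.2 / 1136 = 0.1463.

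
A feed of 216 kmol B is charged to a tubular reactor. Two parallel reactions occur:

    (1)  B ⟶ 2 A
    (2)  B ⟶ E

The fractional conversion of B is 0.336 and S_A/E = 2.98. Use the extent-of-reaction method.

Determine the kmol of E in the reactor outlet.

Conversion of B: B consumed = 0.336 × 216 = 72.58 kmol = 1ξ₁ + 1ξ₂.
Selectivity: 2ξ₁ / (1ξ₂) = 2.98 → ξ₁ = 1.49 ξ₂.
Substitute: (1·1.49 + 1) ξ₂ = 72.58 → ξ₂ = 29.15 kmol, ξ₁ = 43.43 kmol.
Outlet amounts (n = n₀ + Σ ν·ξ):
  B: 216 − 1(43.43) − 1(29.15) = 143.4
  A: 0 + 2(43.43) = 86.86
  E: 0 + 1(29.15) = 29.15

29.1 kmol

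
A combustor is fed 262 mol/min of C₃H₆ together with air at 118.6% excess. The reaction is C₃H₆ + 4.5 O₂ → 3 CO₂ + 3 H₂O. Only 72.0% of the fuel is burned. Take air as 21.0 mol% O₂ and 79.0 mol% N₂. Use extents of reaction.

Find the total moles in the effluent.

12600 mol/min

Stoichiometric O₂ = 4.5 × 262 = 1179 mol/min; O₂ fed = 1179 × 2.186 = 2577 mol/min.
N₂ fed = 2577 × 79/21 = 9696 mol/min.
Fuel reacted = 0.72 × 262 → ξ = 188.6 mol/min.
Outlet (n = n₀ + ν ξ):
  C₃H₆: 262 − 1(188.6) = 73.36
  O₂: 2577 − 4.5(188.6) = 1728
  N₂: 9696 (inert)
  CO₂: 0 + 3(188.6) = 565.9
  H₂O: 0 + 3(188.6) = 565.9
Total out = 73.36 + 1728 + 9696 + 565.9 + 565.9 = 12630 mol/min.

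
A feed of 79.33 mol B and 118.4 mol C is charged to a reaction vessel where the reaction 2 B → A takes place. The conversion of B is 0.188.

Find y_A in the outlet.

B reacted = 0.188 × 79.33 = 14.91 mol; ν_B = −2, so ξ = 14.91/2 = 7.457 mol.
Outlet amounts (n = n₀ + ν ξ):
  B: 79.33 − 2(7.457) = 64.42
  A: 0 + 1(7.457) = 7.457
  C: 118.4 (inert)
Total out = 190.3 mol; y_A = 7.457 / 190.3 = 0.03919.

0.0392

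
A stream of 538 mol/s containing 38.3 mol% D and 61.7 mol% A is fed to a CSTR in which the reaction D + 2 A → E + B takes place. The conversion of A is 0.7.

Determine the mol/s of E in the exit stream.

A reacted = 0.7 × 331.9 = 232.4 mol/s; ν_A = −2, so ξ = 232.4/2 = 116.2 mol/s.
Outlet amounts (n = n₀ + ν ξ):
  D: 206.1 − 1(116.2) = 89.87
  A: 331.9 − 2(116.2) = 99.58
  E: 0 + 1(116.2) = 116.2
  B: 0 + 1(116.2) = 116.2

116 mol/s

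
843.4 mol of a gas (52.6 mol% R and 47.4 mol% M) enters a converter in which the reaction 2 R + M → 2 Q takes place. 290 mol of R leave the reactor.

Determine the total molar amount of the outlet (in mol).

For R: n = n₀ − 2ξ → 290 = 443.6 − 2ξ, giving ξ = 76.81 mol.
Outlet amounts (n = n₀ + ν ξ):
  R: 443.6 − 2(76.81) = 290
  M: 399.8 − 1(76.81) = 323
  Q: 0 + 2(76.81) = 153.6
Total out = 290 + 323 + 153.6 = 766.6 mol.

767 mol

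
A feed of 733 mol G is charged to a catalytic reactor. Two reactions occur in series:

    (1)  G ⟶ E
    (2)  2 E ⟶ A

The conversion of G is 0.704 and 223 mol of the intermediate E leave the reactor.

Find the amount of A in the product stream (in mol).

Conversion of G: G consumed = 1ξ₁ = 0.704 × 733 → ξ₁ = 516 mol.
E balance: n_E = 0 + 1ξ₁ − 2ξ₂ = 223 → ξ₂ = (1·516 − 223)/2 = 146.5 mol.
Outlet amounts (n = n₀ + Σ ν·ξ):
  G: 733 − 1(516) = 217
  E: 0 + 1(516) − 2(146.5) = 223
  A: 0 + 1(146.5) = 146.5

147 mol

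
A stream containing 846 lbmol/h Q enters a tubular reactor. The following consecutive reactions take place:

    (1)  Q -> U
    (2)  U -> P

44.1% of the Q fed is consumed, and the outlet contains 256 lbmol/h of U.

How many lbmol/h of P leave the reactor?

Conversion of Q: Q consumed = 1ξ₁ = 0.441 × 846 → ξ₁ = 373.1 lbmol/h.
U balance: n_U = 0 + 1ξ₁ − 1ξ₂ = 256 → ξ₂ = (1·373.1 − 256)/1 = 117.1 lbmol/h.
Outlet amounts (n = n₀ + Σ ν·ξ):
  Q: 846 − 1(373.1) = 472.9
  U: 0 + 1(373.1) − 1(117.1) = 256
  P: 0 + 1(117.1) = 117.1

117 lbmol/h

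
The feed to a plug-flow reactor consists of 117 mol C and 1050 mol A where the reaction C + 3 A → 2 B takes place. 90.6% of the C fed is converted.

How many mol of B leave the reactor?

C reacted = 0.906 × 117 = 106 mol; ν_C = −1, so ξ = 106/1 = 106 mol.
Outlet amounts (n = n₀ + ν ξ):
  C: 117 − 1(106) = 11
  A: 1050 − 3(106) = 732
  B: 0 + 2(106) = 212

212 mol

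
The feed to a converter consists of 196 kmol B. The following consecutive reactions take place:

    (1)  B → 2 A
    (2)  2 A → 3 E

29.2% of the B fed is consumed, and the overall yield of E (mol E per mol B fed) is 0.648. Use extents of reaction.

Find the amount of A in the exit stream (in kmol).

Conversion of B: B consumed = 1ξ₁ = 0.292 × 196 → ξ₁ = 57.23 kmol.
Yield of E: 3ξ₂ / 196 = 0.648 → ξ₂ = 42.34 kmol.
Outlet amounts (n = n₀ + Σ ν·ξ):
  B: 196 − 1(57.23) = 138.8
  A: 0 + 2(57.23) − 2(42.34) = 29.79
  E: 0 + 3(42.34) = 127

29.8 kmol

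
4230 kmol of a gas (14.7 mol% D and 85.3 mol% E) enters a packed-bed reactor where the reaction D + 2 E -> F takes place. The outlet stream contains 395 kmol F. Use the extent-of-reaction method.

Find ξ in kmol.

ξ = 395 kmol

For F: n = n₀ + 1ξ → 395 = 0 + 1ξ, giving ξ = 395 kmol.
Outlet amounts (n = n₀ + ν ξ):
  D: 621.8 − 1(395) = 226.8
  E: 3608 − 2(395) = 2818
  F: 0 + 1(395) = 395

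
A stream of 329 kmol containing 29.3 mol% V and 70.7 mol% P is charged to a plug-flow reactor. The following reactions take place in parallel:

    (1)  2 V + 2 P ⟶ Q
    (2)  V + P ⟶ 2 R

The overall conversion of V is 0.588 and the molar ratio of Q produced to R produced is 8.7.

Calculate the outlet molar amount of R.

3.17 kmol

Conversion of V: V consumed = 0.588 × 96.4 = 56.68 kmol = 2ξ₁ + 1ξ₂.
Selectivity: 1ξ₁ / (2ξ₂) = 8.7 → ξ₁ = 17.4 ξ₂.
Substitute: (2·17.4 + 1) ξ₂ = 56.68 → ξ₂ = 1.583 kmol, ξ₁ = 27.55 kmol.
Outlet amounts (n = n₀ + Σ ν·ξ):
  V: 96.4 − 2(27.55) − 1(1.583) = 39.72
  P: 232.6 − 2(27.55) − 1(1.583) = 175.9
  Q: 0 + 1(27.55) = 27.55
  R: 0 + 2(1.583) = 3.167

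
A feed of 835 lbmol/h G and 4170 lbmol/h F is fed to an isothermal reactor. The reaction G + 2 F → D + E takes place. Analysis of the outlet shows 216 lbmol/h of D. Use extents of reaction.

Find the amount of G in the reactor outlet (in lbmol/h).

619 lbmol/h

For D: n = n₀ + 1ξ → 216 = 0 + 1ξ, giving ξ = 216 lbmol/h.
Outlet amounts (n = n₀ + ν ξ):
  G: 835 − 1(216) = 619
  F: 4170 − 2(216) = 3738
  D: 0 + 1(216) = 216
  E: 0 + 1(216) = 216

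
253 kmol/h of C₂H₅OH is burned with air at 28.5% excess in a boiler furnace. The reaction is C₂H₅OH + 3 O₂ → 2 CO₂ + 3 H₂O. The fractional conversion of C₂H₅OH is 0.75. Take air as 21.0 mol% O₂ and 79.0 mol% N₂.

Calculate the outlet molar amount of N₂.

3670 kmol/h

Stoichiometric O₂ = 3 × 253 = 759 kmol/h; O₂ fed = 759 × 1.285 = 975.3 kmol/h.
N₂ fed = 975.3 × 79/21 = 3669 kmol/h.
Fuel reacted = 0.75 × 253 → ξ = 189.8 kmol/h.
Outlet (n = n₀ + ν ξ):
  C₂H₅OH: 253 − 1(189.8) = 63.25
  O₂: 975.3 − 3(189.8) = 406.1
  N₂: 3669 (inert)
  CO₂: 0 + 2(189.8) = 379.5
  H₂O: 0 + 3(189.8) = 569.2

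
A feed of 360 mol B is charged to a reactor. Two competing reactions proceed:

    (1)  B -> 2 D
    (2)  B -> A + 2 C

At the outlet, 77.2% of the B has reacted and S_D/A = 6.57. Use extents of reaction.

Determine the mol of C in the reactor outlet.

Conversion of B: B consumed = 0.772 × 360 = 277.9 mol = 1ξ₁ + 1ξ₂.
Selectivity: 2ξ₁ / (1ξ₂) = 6.57 → ξ₁ = 3.285 ξ₂.
Substitute: (1·3.285 + 1) ξ₂ = 277.9 → ξ₂ = 64.86 mol, ξ₁ = 213.1 mol.
Outlet amounts (n = n₀ + Σ ν·ξ):
  B: 360 − 1(213.1) − 1(64.86) = 82.08
  D: 0 + 2(213.1) = 426.1
  A: 0 + 1(64.86) = 64.86
  C: 0 + 2(64.86) = 129.7

130 mol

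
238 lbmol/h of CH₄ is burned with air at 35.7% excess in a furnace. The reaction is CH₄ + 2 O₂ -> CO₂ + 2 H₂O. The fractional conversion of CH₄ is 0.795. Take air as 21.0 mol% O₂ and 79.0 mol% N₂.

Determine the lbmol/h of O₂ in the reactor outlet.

268 lbmol/h

Stoichiometric O₂ = 2 × 238 = 476 lbmol/h; O₂ fed = 476 × 1.357 = 645.9 lbmol/h.
N₂ fed = 645.9 × 79/21 = 2430 lbmol/h.
Fuel reacted = 0.795 × 238 → ξ = 189.2 lbmol/h.
Outlet (n = n₀ + ν ξ):
  CH₄: 238 − 1(189.2) = 48.79
  O₂: 645.9 − 2(189.2) = 267.5
  N₂: 2430 (inert)
  CO₂: 0 + 1(189.2) = 189.2
  H₂O: 0 + 2(189.2) = 378.4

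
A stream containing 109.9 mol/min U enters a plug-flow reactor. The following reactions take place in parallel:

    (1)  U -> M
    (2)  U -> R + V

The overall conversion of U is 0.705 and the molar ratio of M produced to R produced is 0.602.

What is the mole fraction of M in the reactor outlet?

0.184

Conversion of U: U consumed = 0.705 × 109.9 = 77.48 mol/min = 1ξ₁ + 1ξ₂.
Selectivity: 1ξ₁ / (1ξ₂) = 0.602 → ξ₁ = 0.602 ξ₂.
Substitute: (1·0.602 + 1) ξ₂ = 77.48 → ξ₂ = 48.36 mol/min, ξ₁ = 29.12 mol/min.
Outlet amounts (n = n₀ + Σ ν·ξ):
  U: 109.9 − 1(29.12) − 1(48.36) = 32.42
  M: 0 + 1(29.12) = 29.12
  R: 0 + 1(48.36) = 48.36
  V: 0 + 1(48.36) = 48.36
Total out = 158.3 mol/min; y_M = 29.12 / 158.3 = 0.184.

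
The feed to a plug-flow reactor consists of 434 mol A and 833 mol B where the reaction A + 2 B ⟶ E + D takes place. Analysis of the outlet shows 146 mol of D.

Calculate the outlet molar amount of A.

For D: n = n₀ + 1ξ → 146 = 0 + 1ξ, giving ξ = 146 mol.
Outlet amounts (n = n₀ + ν ξ):
  A: 434 − 1(146) = 288
  B: 833 − 2(146) = 541
  E: 0 + 1(146) = 146
  D: 0 + 1(146) = 146

288 mol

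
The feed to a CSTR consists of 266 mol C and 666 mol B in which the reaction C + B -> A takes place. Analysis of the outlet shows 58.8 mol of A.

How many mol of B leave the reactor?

For A: n = n₀ + 1ξ → 58.8 = 0 + 1ξ, giving ξ = 58.8 mol.
Outlet amounts (n = n₀ + ν ξ):
  C: 266 − 1(58.8) = 207.2
  B: 666 − 1(58.8) = 607.2
  A: 0 + 1(58.8) = 58.8

607 mol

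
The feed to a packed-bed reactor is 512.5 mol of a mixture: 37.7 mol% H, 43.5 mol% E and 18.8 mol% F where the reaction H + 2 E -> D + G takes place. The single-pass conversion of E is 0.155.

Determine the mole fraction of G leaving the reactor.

E reacted = 0.155 × 222.9 = 34.56 mol; ν_E = −2, so ξ = 34.56/2 = 17.28 mol.
Outlet amounts (n = n₀ + ν ξ):
  H: 193.2 − 1(17.28) = 175.9
  E: 222.9 − 2(17.28) = 188.4
  D: 0 + 1(17.28) = 17.28
  G: 0 + 1(17.28) = 17.28
  F: 96.35 (inert)
Total out = 495.2 mol; y_G = 17.28 / 495.2 = 0.03489.

0.0349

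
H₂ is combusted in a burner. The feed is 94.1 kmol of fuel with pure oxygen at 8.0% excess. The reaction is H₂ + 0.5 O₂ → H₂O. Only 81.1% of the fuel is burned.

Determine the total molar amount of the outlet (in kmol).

Stoichiometric O₂ = 0.5 × 94.1 = 47.05 kmol; O₂ fed = 47.05 × 1.080 = 50.81 kmol.
Fuel reacted = 0.811 × 94.1 → ξ = 76.32 kmol.
Outlet (n = n₀ + ν ξ):
  H₂: 94.1 − 1(76.32) = 17.78
  O₂: 50.81 − 0.5(76.32) = 12.66
  H₂O: 0 + 1(76.32) = 76.32
Total out = 17.78 + 12.66 + 76.32 = 106.8 kmol.

107 kmol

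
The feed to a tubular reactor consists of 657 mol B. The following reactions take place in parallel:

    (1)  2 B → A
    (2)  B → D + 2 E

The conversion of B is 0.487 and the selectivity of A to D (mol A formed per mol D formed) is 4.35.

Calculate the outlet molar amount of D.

33 mol

Conversion of B: B consumed = 0.487 × 657 = 320 mol = 2ξ₁ + 1ξ₂.
Selectivity: 1ξ₁ / (1ξ₂) = 4.35 → ξ₁ = 4.35 ξ₂.
Substitute: (2·4.35 + 1) ξ₂ = 320 → ξ₂ = 32.99 mol, ξ₁ = 143.5 mol.
Outlet amounts (n = n₀ + Σ ν·ξ):
  B: 657 − 2(143.5) − 1(32.99) = 337
  A: 0 + 1(143.5) = 143.5
  D: 0 + 1(32.99) = 32.99
  E: 0 + 2(32.99) = 65.97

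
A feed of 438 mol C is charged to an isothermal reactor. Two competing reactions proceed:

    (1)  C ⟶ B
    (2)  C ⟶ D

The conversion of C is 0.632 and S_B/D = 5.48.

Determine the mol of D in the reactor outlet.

42.7 mol

Conversion of C: C consumed = 0.632 × 438 = 276.8 mol = 1ξ₁ + 1ξ₂.
Selectivity: 1ξ₁ / (1ξ₂) = 5.48 → ξ₁ = 5.48 ξ₂.
Substitute: (1·5.48 + 1) ξ₂ = 276.8 → ξ₂ = 42.72 mol, ξ₁ = 234.1 mol.
Outlet amounts (n = n₀ + Σ ν·ξ):
  C: 438 − 1(234.1) − 1(42.72) = 161.2
  B: 0 + 1(234.1) = 234.1
  D: 0 + 1(42.72) = 42.72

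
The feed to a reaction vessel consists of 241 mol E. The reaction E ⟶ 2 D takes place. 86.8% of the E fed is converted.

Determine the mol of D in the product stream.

418 mol

E reacted = 0.868 × 241 = 209.2 mol; ν_E = −1, so ξ = 209.2/1 = 209.2 mol.
Outlet amounts (n = n₀ + ν ξ):
  E: 241 − 1(209.2) = 31.81
  D: 0 + 2(209.2) = 418.4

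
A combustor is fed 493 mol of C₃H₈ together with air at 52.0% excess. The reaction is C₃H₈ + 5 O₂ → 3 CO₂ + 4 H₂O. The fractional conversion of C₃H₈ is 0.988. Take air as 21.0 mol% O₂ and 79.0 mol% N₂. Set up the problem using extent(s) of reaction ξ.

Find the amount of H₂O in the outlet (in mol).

1950 mol

Stoichiometric O₂ = 5 × 493 = 2465 mol; O₂ fed = 2465 × 1.520 = 3747 mol.
N₂ fed = 3747 × 79/21 = 14100 mol.
Fuel reacted = 0.988 × 493 → ξ = 487.1 mol.
Outlet (n = n₀ + ν ξ):
  C₃H₈: 493 − 1(487.1) = 5.916
  O₂: 3747 − 5(487.1) = 1311
  N₂: 14100 (inert)
  CO₂: 0 + 3(487.1) = 1461
  H₂O: 0 + 4(487.1) = 1948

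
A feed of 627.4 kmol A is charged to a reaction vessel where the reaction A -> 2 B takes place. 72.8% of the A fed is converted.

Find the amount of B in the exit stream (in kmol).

A reacted = 0.728 × 627.4 = 456.7 kmol; ν_A = −1, so ξ = 456.7/1 = 456.7 kmol.
Outlet amounts (n = n₀ + ν ξ):
  A: 627.4 − 1(456.7) = 170.7
  B: 0 + 2(456.7) = 913.5

913 kmol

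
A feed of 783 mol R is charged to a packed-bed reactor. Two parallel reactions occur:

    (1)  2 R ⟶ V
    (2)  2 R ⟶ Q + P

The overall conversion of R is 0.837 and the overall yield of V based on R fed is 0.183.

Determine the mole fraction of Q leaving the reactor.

0.288

Yield of V: 1ξ₁ / 783 = 0.183 → ξ₁ = 143.3 mol.
Conversion of R: 2ξ₁ + 2ξ₂ = 0.837 × 783 = 655.4 → ξ₂ = 184.4 mol.
Outlet amounts (n = n₀ + Σ ν·ξ):
  R: 783 − 2(143.3) − 2(184.4) = 127.6
  V: 0 + 1(143.3) = 143.3
  Q: 0 + 1(184.4) = 184.4
  P: 0 + 1(184.4) = 184.4
Total out = 639.7 mol; y_Q = 184.4 / 639.7 = 0.2882.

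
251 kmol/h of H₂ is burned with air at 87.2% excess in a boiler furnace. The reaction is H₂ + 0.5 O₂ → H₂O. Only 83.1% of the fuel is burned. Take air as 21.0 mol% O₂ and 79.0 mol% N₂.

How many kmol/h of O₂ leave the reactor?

Stoichiometric O₂ = 0.5 × 251 = 125.5 kmol/h; O₂ fed = 125.5 × 1.872 = 234.9 kmol/h.
N₂ fed = 234.9 × 79/21 = 883.8 kmol/h.
Fuel reacted = 0.831 × 251 → ξ = 208.6 kmol/h.
Outlet (n = n₀ + ν ξ):
  H₂: 251 − 1(208.6) = 42.42
  O₂: 234.9 − 0.5(208.6) = 130.6
  N₂: 883.8 (inert)
  H₂O: 0 + 1(208.6) = 208.6

131 kmol/h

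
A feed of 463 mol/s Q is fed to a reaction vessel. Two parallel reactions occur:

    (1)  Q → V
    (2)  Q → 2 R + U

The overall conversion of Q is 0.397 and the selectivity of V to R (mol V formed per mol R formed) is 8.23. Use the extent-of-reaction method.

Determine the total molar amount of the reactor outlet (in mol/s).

Conversion of Q: Q consumed = 0.397 × 463 = 183.8 mol/s = 1ξ₁ + 1ξ₂.
Selectivity: 1ξ₁ / (2ξ₂) = 8.23 → ξ₁ = 16.46 ξ₂.
Substitute: (1·16.46 + 1) ξ₂ = 183.8 → ξ₂ = 10.53 mol/s, ξ₁ = 173.3 mol/s.
Outlet amounts (n = n₀ + Σ ν·ξ):
  Q: 463 − 1(173.3) − 1(10.53) = 279.2
  V: 0 + 1(173.3) = 173.3
  R: 0 + 2(10.53) = 21.06
  U: 0 + 1(10.53) = 10.53
Total out = 279.2 + 173.3 + 21.06 + 10.53 = 484.1 mol/s.

484 mol/s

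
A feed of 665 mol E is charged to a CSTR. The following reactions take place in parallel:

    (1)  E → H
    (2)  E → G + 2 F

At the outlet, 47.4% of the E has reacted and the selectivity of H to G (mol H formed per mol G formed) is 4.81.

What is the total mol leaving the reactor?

Conversion of E: E consumed = 0.474 × 665 = 315.2 mol = 1ξ₁ + 1ξ₂.
Selectivity: 1ξ₁ / (1ξ₂) = 4.81 → ξ₁ = 4.81 ξ₂.
Substitute: (1·4.81 + 1) ξ₂ = 315.2 → ξ₂ = 54.25 mol, ξ₁ = 261 mol.
Outlet amounts (n = n₀ + Σ ν·ξ):
  E: 665 − 1(261) − 1(54.25) = 349.8
  H: 0 + 1(261) = 261
  G: 0 + 1(54.25) = 54.25
  F: 0 + 2(54.25) = 108.5
Total out = 349.8 + 261 + 54.25 + 108.5 = 773.5 mol.

774 mol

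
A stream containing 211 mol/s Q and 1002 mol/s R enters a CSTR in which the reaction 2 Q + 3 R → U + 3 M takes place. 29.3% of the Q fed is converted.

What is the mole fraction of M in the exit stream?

0.0784

Q reacted = 0.293 × 211 = 61.82 mol/s; ν_Q = −2, so ξ = 61.82/2 = 30.91 mol/s.
Outlet amounts (n = n₀ + ν ξ):
  Q: 211 − 2(30.91) = 149.2
  R: 1002 − 3(30.91) = 909.3
  U: 0 + 1(30.91) = 30.91
  M: 0 + 3(30.91) = 92.73
Total out = 1182 mol/s; y_M = 92.73 / 1182 = 0.07845.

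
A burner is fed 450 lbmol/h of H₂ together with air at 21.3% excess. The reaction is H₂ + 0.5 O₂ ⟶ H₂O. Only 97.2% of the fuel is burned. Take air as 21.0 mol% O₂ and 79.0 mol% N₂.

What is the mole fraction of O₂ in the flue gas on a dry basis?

Stoichiometric O₂ = 0.5 × 450 = 225 lbmol/h; O₂ fed = 225 × 1.213 = 272.9 lbmol/h.
N₂ fed = 272.9 × 79/21 = 1027 lbmol/h.
Fuel reacted = 0.972 × 450 → ξ = 437.4 lbmol/h.
Outlet (n = n₀ + ν ξ):
  H₂: 450 − 1(437.4) = 12.6
  O₂: 272.9 − 0.5(437.4) = 54.23
  N₂: 1027 (inert)
  H₂O: 0 + 1(437.4) = 437.4
Dry total = 1094 lbmol/h; y_O₂ (dry) = 54.23 / 1094 = 0.04959.

0.0496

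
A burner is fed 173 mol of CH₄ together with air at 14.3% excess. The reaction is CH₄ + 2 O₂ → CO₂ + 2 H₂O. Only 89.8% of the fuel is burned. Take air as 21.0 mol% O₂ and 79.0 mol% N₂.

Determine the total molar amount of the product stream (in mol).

2060 mol

Stoichiometric O₂ = 2 × 173 = 346 mol; O₂ fed = 346 × 1.143 = 395.5 mol.
N₂ fed = 395.5 × 79/21 = 1488 mol.
Fuel reacted = 0.898 × 173 → ξ = 155.4 mol.
Outlet (n = n₀ + ν ξ):
  CH₄: 173 − 1(155.4) = 17.65
  O₂: 395.5 − 2(155.4) = 84.77
  N₂: 1488 (inert)
  CO₂: 0 + 1(155.4) = 155.4
  H₂O: 0 + 2(155.4) = 310.7
Total out = 17.65 + 84.77 + 1488 + 155.4 + 310.7 = 2056 mol.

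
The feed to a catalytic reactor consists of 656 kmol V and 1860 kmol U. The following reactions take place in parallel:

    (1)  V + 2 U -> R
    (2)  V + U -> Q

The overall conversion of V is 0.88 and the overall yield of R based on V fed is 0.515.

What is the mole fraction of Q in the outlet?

Yield of R: 1ξ₁ / 656 = 0.515 → ξ₁ = 337.8 kmol.
Conversion of V: 1ξ₁ + 1ξ₂ = 0.88 × 656 = 577.3 → ξ₂ = 239.4 kmol.
Outlet amounts (n = n₀ + Σ ν·ξ):
  V: 656 − 1(337.8) − 1(239.4) = 78.72
  U: 1860 − 2(337.8) − 1(239.4) = 944.9
  R: 0 + 1(337.8) = 337.8
  Q: 0 + 1(239.4) = 239.4
Total out = 1601 kmol; y_Q = 239.4 / 1601 = 0.1496.

0.15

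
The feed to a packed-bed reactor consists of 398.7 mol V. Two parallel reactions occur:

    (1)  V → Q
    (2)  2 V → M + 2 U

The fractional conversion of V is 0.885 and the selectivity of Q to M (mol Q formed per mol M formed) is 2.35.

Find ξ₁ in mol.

Conversion of V: V consumed = 0.885 × 398.7 = 352.8 mol = 1ξ₁ + 2ξ₂.
Selectivity: 1ξ₁ / (1ξ₂) = 2.35 → ξ₁ = 2.35 ξ₂.
Substitute: (1·2.35 + 2) ξ₂ = 352.8 → ξ₂ = 81.11 mol, ξ₁ = 190.6 mol.
Outlet amounts (n = n₀ + Σ ν·ξ):
  V: 398.7 − 1(190.6) − 2(81.11) = 45.85
  Q: 0 + 1(190.6) = 190.6
  M: 0 + 1(81.11) = 81.11
  U: 0 + 2(81.11) = 162.2

ξ₁ = 191 mol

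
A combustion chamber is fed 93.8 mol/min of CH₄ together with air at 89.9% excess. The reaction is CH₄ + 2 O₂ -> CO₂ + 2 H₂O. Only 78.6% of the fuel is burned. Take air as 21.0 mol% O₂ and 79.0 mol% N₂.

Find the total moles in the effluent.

1790 mol/min

Stoichiometric O₂ = 2 × 93.8 = 187.6 mol/min; O₂ fed = 187.6 × 1.899 = 356.3 mol/min.
N₂ fed = 356.3 × 79/21 = 1340 mol/min.
Fuel reacted = 0.786 × 93.8 → ξ = 73.73 mol/min.
Outlet (n = n₀ + ν ξ):
  CH₄: 93.8 − 1(73.73) = 20.07
  O₂: 356.3 − 2(73.73) = 208.8
  N₂: 1340 (inert)
  CO₂: 0 + 1(73.73) = 73.73
  H₂O: 0 + 2(73.73) = 147.5
Total out = 20.07 + 208.8 + 1340 + 73.73 + 147.5 = 1790 mol/min.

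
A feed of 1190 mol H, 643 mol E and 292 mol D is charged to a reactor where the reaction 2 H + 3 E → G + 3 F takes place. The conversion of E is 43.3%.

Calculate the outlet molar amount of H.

1000 mol

E reacted = 0.433 × 643 = 278.4 mol; ν_E = −3, so ξ = 278.4/3 = 92.81 mol.
Outlet amounts (n = n₀ + ν ξ):
  H: 1190 − 2(92.81) = 1004
  E: 643 − 3(92.81) = 364.6
  G: 0 + 1(92.81) = 92.81
  F: 0 + 3(92.81) = 278.4
  D: 292 (inert)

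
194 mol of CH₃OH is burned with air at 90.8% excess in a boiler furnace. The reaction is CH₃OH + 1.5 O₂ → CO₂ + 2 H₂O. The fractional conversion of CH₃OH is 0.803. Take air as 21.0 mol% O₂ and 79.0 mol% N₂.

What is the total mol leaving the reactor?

Stoichiometric O₂ = 1.5 × 194 = 291 mol; O₂ fed = 291 × 1.908 = 555.2 mol.
N₂ fed = 555.2 × 79/21 = 2089 mol.
Fuel reacted = 0.803 × 194 → ξ = 155.8 mol.
Outlet (n = n₀ + ν ξ):
  CH₃OH: 194 − 1(155.8) = 38.22
  O₂: 555.2 − 1.5(155.8) = 321.6
  N₂: 2089 (inert)
  CO₂: 0 + 1(155.8) = 155.8
  H₂O: 0 + 2(155.8) = 311.6
Total out = 38.22 + 321.6 + 2089 + 155.8 + 311.6 = 2916 mol.

2920 mol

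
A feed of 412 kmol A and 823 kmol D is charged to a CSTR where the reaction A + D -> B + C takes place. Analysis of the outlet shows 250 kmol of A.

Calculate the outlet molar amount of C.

For A: n = n₀ − 1ξ → 250 = 412 − 1ξ, giving ξ = 162 kmol.
Outlet amounts (n = n₀ + ν ξ):
  A: 412 − 1(162) = 250
  D: 823 − 1(162) = 661
  B: 0 + 1(162) = 162
  C: 0 + 1(162) = 162

162 kmol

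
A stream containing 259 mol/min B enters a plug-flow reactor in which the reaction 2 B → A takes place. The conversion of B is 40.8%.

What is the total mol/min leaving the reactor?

206 mol/min

B reacted = 0.408 × 259 = 105.7 mol/min; ν_B = −2, so ξ = 105.7/2 = 52.84 mol/min.
Outlet amounts (n = n₀ + ν ξ):
  B: 259 − 2(52.84) = 153.3
  A: 0 + 1(52.84) = 52.84
Total out = 153.3 + 52.84 = 206.2 mol/min.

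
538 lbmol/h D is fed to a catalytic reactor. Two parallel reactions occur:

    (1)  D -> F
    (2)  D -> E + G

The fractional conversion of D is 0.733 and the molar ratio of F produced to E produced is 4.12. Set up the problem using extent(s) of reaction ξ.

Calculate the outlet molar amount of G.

77 lbmol/h

Conversion of D: D consumed = 0.733 × 538 = 394.4 lbmol/h = 1ξ₁ + 1ξ₂.
Selectivity: 1ξ₁ / (1ξ₂) = 4.12 → ξ₁ = 4.12 ξ₂.
Substitute: (1·4.12 + 1) ξ₂ = 394.4 → ξ₂ = 77.02 lbmol/h, ξ₁ = 317.3 lbmol/h.
Outlet amounts (n = n₀ + Σ ν·ξ):
  D: 538 − 1(317.3) − 1(77.02) = 143.6
  F: 0 + 1(317.3) = 317.3
  E: 0 + 1(77.02) = 77.02
  G: 0 + 1(77.02) = 77.02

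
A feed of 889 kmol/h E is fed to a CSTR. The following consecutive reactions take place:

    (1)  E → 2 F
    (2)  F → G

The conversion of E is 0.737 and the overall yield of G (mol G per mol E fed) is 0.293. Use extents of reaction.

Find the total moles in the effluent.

1540 kmol/h

Conversion of E: E consumed = 1ξ₁ = 0.737 × 889 → ξ₁ = 655.2 kmol/h.
Yield of G: 1ξ₂ / 889 = 0.293 → ξ₂ = 260.5 kmol/h.
Outlet amounts (n = n₀ + Σ ν·ξ):
  E: 889 − 1(655.2) = 233.8
  F: 0 + 2(655.2) − 1(260.5) = 1050
  G: 0 + 1(260.5) = 260.5
Total out = 233.8 + 1050 + 260.5 = 1544 kmol/h.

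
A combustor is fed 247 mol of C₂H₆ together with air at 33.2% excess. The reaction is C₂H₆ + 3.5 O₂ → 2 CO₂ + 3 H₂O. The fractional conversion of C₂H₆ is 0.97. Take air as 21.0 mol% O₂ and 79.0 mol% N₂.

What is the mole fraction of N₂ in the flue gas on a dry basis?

0.844

Stoichiometric O₂ = 3.5 × 247 = 864.5 mol; O₂ fed = 864.5 × 1.332 = 1152 mol.
N₂ fed = 1152 × 79/21 = 4332 mol.
Fuel reacted = 0.97 × 247 → ξ = 239.6 mol.
Outlet (n = n₀ + ν ξ):
  C₂H₆: 247 − 1(239.6) = 7.41
  O₂: 1152 − 3.5(239.6) = 312.9
  N₂: 4332 (inert)
  CO₂: 0 + 2(239.6) = 479.2
  H₂O: 0 + 3(239.6) = 718.8
Dry total = 5131 mol; y_N₂ (dry) = 4332 / 5131 = 0.8442.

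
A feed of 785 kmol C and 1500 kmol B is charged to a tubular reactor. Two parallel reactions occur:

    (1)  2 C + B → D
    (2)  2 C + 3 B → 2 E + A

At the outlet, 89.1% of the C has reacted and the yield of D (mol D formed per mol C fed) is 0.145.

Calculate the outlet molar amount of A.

Yield of D: 1ξ₁ / 785 = 0.145 → ξ₁ = 113.8 kmol.
Conversion of C: 2ξ₁ + 2ξ₂ = 0.891 × 785 = 699.4 → ξ₂ = 235.9 kmol.
Outlet amounts (n = n₀ + Σ ν·ξ):
  C: 785 − 2(113.8) − 2(235.9) = 85.56
  B: 1500 − 1(113.8) − 3(235.9) = 678.5
  D: 0 + 1(113.8) = 113.8
  E: 0 + 2(235.9) = 471.8
  A: 0 + 1(235.9) = 235.9

236 kmol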